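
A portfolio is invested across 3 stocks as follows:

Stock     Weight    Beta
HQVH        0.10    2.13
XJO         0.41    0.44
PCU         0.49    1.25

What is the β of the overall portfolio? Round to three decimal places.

β_P = Σ w_i β_i = 0.10×2.13 + 0.41×0.44 + 0.49×1.25 = 1.0059

1.006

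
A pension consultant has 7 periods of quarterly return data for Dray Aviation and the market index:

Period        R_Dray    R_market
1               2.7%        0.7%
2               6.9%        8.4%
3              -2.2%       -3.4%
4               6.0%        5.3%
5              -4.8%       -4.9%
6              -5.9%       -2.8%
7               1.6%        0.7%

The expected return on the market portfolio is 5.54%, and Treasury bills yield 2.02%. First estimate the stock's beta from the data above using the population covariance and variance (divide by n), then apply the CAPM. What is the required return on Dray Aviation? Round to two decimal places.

5.47%

Mean R_i = (2.7 + 6.9 − 2.2 + 6.0 − 4.8 − 5.9 + 1.6) / 7 = 0.6143%
Mean R_m = (0.7 + 8.4 − 3.4 + 5.3 − 4.9 − 2.8 + 0.7) / 7 = 0.5714%
Σ(R_i − R̄_i)(R_m − R̄_m) = 137.8329  ⇒  Cov = 137.8329 / 7 = 19.6904
Σ(R_m − R̄_m)² = 140.7543  ⇒  Var(R_m) = 140.7543 / 7 = 20.1078
β = Cov / Var(R_m) = 19.6904 / 20.1078 = 0.9792
MRP = 5.54% − 2.02% = 3.52%
E(R) = R_f + β × MRP = 2.02% + 0.9792 × 3.52% = 5.47%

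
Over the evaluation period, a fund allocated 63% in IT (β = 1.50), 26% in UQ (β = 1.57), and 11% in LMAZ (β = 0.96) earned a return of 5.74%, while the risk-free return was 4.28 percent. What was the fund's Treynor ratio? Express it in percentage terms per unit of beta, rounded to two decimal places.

β_P = 0.63×1.50 + 0.26×1.57 + 0.11×0.96 = 1.4588
Treynor = (R_P − R_f) / β_P = (5.74% − 4.28%) / 1.4588 = 1.46% / 1.4588 = 1.00%

1.00%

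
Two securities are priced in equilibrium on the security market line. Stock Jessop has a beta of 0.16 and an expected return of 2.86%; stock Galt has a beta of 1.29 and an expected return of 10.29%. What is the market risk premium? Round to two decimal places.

6.58%

Both satisfy E(R) = R_f + β·MRP, so the slope of the SML is
MRP = (10.29% − 2.86%) / (1.29 − 0.16) = 7.43% / 1.13 = 6.5752%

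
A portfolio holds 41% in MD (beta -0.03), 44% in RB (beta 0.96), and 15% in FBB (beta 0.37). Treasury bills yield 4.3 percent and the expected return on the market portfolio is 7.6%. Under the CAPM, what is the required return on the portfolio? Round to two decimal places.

β_P = Σ w_i β_i = 0.41×-0.03 + 0.44×0.96 + 0.15×0.37 = 0.4656
MRP = 7.6% − 4.3% = 3.30%
E(R_P) = R_f + β_P × MRP = 4.3% + 0.4656 × 3.3% = 5.84%

5.84%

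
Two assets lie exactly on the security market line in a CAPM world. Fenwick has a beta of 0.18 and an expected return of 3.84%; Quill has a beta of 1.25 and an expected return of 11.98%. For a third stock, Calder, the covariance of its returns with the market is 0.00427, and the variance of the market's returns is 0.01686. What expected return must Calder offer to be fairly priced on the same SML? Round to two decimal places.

4.40%

MRP = (11.98% − 3.84%) / (1.25 − 0.18) = 7.6075%
R_f = 3.84% − 0.18 × 7.6075% = 2.4707%
β_Calder = Cov / Var(R_m) = 0.00427 / 0.01686 = 0.2533
E(R_Calder) = R_f + β × MRP = 2.4707% + 0.2533 × 7.6075% = 4.40%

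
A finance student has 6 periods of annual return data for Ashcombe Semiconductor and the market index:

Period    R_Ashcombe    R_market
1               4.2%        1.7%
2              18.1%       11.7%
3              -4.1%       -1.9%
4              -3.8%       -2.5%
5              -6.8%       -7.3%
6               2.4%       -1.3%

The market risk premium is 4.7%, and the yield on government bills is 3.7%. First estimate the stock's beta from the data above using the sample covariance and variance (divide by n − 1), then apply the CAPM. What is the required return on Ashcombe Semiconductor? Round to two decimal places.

10.18%

Mean R_i = (4.2 + 18.1 − 4.1 − 3.8 − 6.8 + 2.4) / 6 = 1.6667%
Mean R_m = (1.7 + 11.7 − 1.9 − 2.5 − 7.3 − 1.3) / 6 = 0.0667%
Σ(R_i − R̄_i)(R_m − R̄_m) = 282.0533  ⇒  Cov = 282.0533 / 5 = 56.4107
Σ(R_m − R̄_m)² = 204.5933  ⇒  Var(R_m) = 204.5933 / 5 = 40.9187
β = Cov / Var(R_m) = 56.4107 / 40.9187 = 1.3786
E(R) = R_f + β × MRP = 3.7% + 1.3786 × 4.7% = 10.18%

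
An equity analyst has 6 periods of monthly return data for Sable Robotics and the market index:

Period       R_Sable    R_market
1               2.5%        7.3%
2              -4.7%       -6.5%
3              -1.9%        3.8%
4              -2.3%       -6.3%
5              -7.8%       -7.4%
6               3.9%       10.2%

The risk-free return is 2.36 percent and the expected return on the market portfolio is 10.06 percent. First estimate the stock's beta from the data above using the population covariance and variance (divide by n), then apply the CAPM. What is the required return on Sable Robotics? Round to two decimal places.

Mean R_i = (2.5 − 4.7 − 1.9 − 2.3 − 7.8 + 3.9) / 6 = -1.7167%
Mean R_m = (7.3 − 6.5 + 3.8 − 6.3 − 7.4 + 10.2) / 6 = 0.1833%
Σ(R_i − R̄_i)(R_m − R̄_m) = 155.4583  ⇒  Cov = 155.4583 / 6 = 25.9097
Σ(R_m − R̄_m)² = 308.2683  ⇒  Var(R_m) = 308.2683 / 6 = 51.3781
β = Cov / Var(R_m) = 25.9097 / 51.3781 = 0.5043
MRP = 10.06% − 2.36% = 7.70%
E(R) = R_f + β × MRP = 2.36% + 0.5043 × 7.70% = 6.24%

6.24%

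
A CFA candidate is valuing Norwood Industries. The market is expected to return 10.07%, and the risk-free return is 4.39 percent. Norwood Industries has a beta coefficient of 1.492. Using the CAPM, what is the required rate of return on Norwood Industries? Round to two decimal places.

Market risk premium = E(R_m) − R_f = 10.07% − 4.39% = 5.68%
E(R) = R_f + β × MRP = 4.39% + 1.492 × 5.68% = 12.86%

12.86%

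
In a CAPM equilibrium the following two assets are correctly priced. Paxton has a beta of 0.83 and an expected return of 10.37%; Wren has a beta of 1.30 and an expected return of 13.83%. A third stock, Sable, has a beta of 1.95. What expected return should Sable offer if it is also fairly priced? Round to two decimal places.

18.62%

MRP (SML slope) = (13.83% − 10.37%) / (1.30 − 0.83) = 3.46% / 0.47 = 7.3617%
R_f (intercept) = 10.37% − 0.83 × 7.3617% = 4.2598%
E(R_Sable) = R_f + β × MRP = 4.2598% + 1.95 × 7.3617% = 18.62%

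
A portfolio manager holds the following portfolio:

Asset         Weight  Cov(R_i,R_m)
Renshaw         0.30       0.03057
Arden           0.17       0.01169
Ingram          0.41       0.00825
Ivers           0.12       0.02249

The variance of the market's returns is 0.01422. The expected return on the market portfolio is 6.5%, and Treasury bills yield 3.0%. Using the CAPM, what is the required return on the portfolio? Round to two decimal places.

β_Renshaw = 0.03057 / 0.01422 = 2.1498
β_Arden = 0.01169 / 0.01422 = 0.8221
β_Ingram = 0.00825 / 0.01422 = 0.5802
β_Ivers = 0.02249 / 0.01422 = 1.5816
β_P = Σ w_i β_i = 0.30×2.1498 + 0.17×0.8221 + 0.41×0.5802 + 0.12×1.5816 = 1.2124
MRP = 6.5% − 3.0% = 3.50%
E(R_P) = R_f + β_P × MRP = 3.0% + 1.2124 × 3.5% = 7.24%

7.24%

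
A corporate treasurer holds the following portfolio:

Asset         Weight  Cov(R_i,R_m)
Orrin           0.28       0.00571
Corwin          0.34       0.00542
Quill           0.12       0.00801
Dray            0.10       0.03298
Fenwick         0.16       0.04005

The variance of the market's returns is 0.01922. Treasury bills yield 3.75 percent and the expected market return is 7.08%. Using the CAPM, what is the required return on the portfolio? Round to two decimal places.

β_Orrin = 0.00571 / 0.01922 = 0.2971
β_Corwin = 0.00542 / 0.01922 = 0.2820
β_Quill = 0.00801 / 0.01922 = 0.4168
β_Dray = 0.03298 / 0.01922 = 1.7159
β_Fenwick = 0.04005 / 0.01922 = 2.0838
β_P = Σ w_i β_i = 0.28×0.2971 + 0.34×0.2820 + 0.12×0.4168 + 0.10×1.7159 + 0.16×2.0838 = 0.7341
MRP = 7.08% − 3.75% = 3.33%
E(R_P) = R_f + β_P × MRP = 3.75% + 0.7341 × 3.33% = 6.19%

6.19%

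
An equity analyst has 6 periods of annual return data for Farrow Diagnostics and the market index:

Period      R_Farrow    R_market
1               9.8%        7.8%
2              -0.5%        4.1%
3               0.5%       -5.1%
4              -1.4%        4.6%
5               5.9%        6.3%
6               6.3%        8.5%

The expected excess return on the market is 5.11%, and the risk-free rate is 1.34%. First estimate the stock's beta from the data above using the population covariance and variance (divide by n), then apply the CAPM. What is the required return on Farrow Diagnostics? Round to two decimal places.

Mean R_i = (9.8 − 0.5 + 0.5 − 1.4 + 5.9 + 6.3) / 6 = 3.4333%
Mean R_m = (7.8 + 4.1 − 5.1 + 4.6 + 6.3 + 8.5) / 6 = 4.3667%
Σ(R_i − R̄_i)(R_m − R̄_m) = 66.1667  ⇒  Cov = 66.1667 / 6 = 11.0278
Σ(R_m − R̄_m)² = 122.3533  ⇒  Var(R_m) = 122.3533 / 6 = 20.3922
β = Cov / Var(R_m) = 11.0278 / 20.3922 = 0.5408
E(R) = R_f + β × MRP = 1.34% + 0.5408 × 5.11% = 4.10%

4.10%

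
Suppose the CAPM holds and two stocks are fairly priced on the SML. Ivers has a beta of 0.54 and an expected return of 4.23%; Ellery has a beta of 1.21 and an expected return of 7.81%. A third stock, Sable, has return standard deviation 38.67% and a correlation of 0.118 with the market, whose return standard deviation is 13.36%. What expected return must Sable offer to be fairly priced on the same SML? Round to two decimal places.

MRP = (7.81% − 4.23%) / (1.21 − 0.54) = 5.3433%
R_f = 4.23% − 0.54 × 5.3433% = 1.3446%
β_Sable = ρ·σ_i/σ_m = 0.118 × 38.67 / 13.36 = 0.3415
E(R_Sable) = R_f + β × MRP = 1.3446% + 0.3415 × 5.3433% = 3.17%

3.17%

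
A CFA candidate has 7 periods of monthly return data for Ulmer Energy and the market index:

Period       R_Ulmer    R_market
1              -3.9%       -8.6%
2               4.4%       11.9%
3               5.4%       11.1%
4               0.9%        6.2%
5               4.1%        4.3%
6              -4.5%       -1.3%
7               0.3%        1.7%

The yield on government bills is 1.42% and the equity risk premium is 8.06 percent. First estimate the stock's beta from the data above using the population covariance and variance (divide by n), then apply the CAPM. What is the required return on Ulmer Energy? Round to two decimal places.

5.37%

Mean R_i = (-3.9 + 4.4 + 5.4 + 0.9 + 4.1 − 4.5 + 0.3) / 7 = 0.9571%
Mean R_m = (-8.6 + 11.9 + 11.1 + 6.2 + 4.3 − 1.3 + 1.7) / 7 = 3.6143%
Σ(R_i − R̄_i)(R_m − R̄_m) = 151.1943  ⇒  Cov = 151.1943 / 7 = 21.5992
Σ(R_m − R̄_m)² = 308.8486  ⇒  Var(R_m) = 308.8486 / 7 = 44.1212
β = Cov / Var(R_m) = 21.5992 / 44.1212 = 0.4895
E(R) = R_f + β × MRP = 1.42% + 0.4895 × 8.06% = 5.37%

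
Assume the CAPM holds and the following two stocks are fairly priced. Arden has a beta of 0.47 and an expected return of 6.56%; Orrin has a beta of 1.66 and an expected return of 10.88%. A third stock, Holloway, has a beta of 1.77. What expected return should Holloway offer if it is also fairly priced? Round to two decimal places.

11.28%

MRP (SML slope) = (10.88% − 6.56%) / (1.66 − 0.47) = 4.32% / 1.19 = 3.6303%
R_f (intercept) = 6.56% − 0.47 × 3.6303% = 4.8538%
E(R_Holloway) = R_f + β × MRP = 4.8538% + 1.77 × 3.6303% = 11.28%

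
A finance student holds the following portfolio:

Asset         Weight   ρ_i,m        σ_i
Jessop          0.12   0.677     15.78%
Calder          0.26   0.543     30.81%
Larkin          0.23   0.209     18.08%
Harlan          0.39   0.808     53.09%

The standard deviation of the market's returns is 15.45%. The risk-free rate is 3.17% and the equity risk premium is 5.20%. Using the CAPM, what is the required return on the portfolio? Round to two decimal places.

β_Jessop = 0.677 × 15.78% / 15.45% = 0.6915
β_Calder = 0.543 × 30.81% / 15.45% = 1.0828
β_Larkin = 0.209 × 18.08% / 15.45% = 0.2446
β_Harlan = 0.808 × 53.09% / 15.45% = 2.7765
β_P = Σ w_i β_i = 0.12×0.6915 + 0.26×1.0828 + 0.23×0.2446 + 0.39×2.7765 = 1.5036
E(R_P) = R_f + β_P × MRP = 3.17% + 1.5036 × 5.20% = 10.99%

10.99%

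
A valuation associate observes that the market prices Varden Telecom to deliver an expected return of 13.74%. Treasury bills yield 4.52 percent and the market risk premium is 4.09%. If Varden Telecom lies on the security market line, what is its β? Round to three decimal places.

2.254

β = (E(R) − R_f) / MRP = (13.74% − 4.52%) / 4.09% = 9.22% / 4.09% = 2.254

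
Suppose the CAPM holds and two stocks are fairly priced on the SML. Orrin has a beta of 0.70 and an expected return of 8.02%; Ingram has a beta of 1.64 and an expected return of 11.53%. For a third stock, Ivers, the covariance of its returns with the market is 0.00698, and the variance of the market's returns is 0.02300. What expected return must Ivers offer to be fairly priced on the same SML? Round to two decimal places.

MRP = (11.53% − 8.02%) / (1.64 − 0.70) = 3.7340%
R_f = 8.02% − 0.70 × 3.7340% = 5.4062%
β_Ivers = Cov / Var(R_m) = 0.00698 / 0.02300 = 0.3035
E(R_Ivers) = R_f + β × MRP = 5.4062% + 0.3035 × 3.7340% = 6.54%

6.54%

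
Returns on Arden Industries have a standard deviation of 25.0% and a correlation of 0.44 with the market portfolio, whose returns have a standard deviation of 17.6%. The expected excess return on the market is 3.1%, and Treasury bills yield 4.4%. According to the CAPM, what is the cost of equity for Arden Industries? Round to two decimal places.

6.34%

β = ρ × σ_i / σ_m = 0.44 × 25.0% / 17.6% = 0.6250
E(R) = 4.4% + 0.6250 × 3.1% = 6.34%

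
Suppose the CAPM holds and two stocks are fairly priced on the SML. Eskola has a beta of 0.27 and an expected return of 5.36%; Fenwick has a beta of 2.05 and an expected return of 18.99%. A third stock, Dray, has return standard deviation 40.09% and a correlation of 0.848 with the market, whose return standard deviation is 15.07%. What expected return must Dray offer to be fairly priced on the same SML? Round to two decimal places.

20.57%

MRP = (18.99% − 5.36%) / (2.05 − 0.27) = 7.6573%
R_f = 5.36% − 0.27 × 7.6573% = 3.2925%
β_Dray = ρ·σ_i/σ_m = 0.848 × 40.09 / 15.07 = 2.2559
E(R_Dray) = R_f + β × MRP = 3.2925% + 2.2559 × 7.6573% = 20.57%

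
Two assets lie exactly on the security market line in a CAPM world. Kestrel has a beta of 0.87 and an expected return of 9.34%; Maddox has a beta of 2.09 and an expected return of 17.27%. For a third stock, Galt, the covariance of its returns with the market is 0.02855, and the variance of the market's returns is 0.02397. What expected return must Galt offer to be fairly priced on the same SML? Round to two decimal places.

11.43%

MRP = (17.27% − 9.34%) / (2.09 − 0.87) = 6.5000%
R_f = 9.34% − 0.87 × 6.5000% = 3.6850%
β_Galt = Cov / Var(R_m) = 0.02855 / 0.02397 = 1.1911
E(R_Galt) = R_f + β × MRP = 3.6850% + 1.1911 × 6.5000% = 11.43%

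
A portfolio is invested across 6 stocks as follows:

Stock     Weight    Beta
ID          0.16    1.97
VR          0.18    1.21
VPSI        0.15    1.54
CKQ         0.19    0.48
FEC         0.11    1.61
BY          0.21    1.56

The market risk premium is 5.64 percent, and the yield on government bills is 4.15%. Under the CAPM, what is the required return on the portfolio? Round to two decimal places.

β_P = Σ w_i β_i = 0.16×1.97 + 0.18×1.21 + 0.15×1.54 + 0.19×0.48 + 0.11×1.61 + 0.21×1.56 = 1.3599
E(R_P) = R_f + β_P × MRP = 4.15% + 1.3599 × 5.64% = 11.82%

11.82%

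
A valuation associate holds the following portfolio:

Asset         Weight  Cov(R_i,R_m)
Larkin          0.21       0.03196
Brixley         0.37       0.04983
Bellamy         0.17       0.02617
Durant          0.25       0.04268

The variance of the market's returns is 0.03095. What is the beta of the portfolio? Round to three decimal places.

β_Larkin = 0.03196 / 0.03095 = 1.0326
β_Brixley = 0.04983 / 0.03095 = 1.6100
β_Bellamy = 0.02617 / 0.03095 = 0.8456
β_Durant = 0.04268 / 0.03095 = 1.3790
β_P = Σ w_i β_i = 0.21×1.0326 + 0.37×1.6100 + 0.17×0.8456 + 0.25×1.3790 = 1.3010

1.301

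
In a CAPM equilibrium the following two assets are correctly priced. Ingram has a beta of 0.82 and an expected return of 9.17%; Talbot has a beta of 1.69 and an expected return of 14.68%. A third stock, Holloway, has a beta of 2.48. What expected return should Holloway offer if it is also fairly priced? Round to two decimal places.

19.68%

MRP (SML slope) = (14.68% − 9.17%) / (1.69 − 0.82) = 5.51% / 0.87 = 6.3333%
R_f (intercept) = 9.17% − 0.82 × 6.3333% = 3.9767%
E(R_Holloway) = R_f + β × MRP = 3.9767% + 2.48 × 6.3333% = 19.68%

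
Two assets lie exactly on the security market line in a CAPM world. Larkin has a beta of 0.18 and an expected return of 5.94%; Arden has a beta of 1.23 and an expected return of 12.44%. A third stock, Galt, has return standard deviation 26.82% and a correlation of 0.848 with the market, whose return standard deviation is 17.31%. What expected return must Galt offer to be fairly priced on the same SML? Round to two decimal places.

MRP = (12.44% − 5.94%) / (1.23 − 0.18) = 6.1905%
R_f = 5.94% − 0.18 × 6.1905% = 4.8257%
β_Galt = ρ·σ_i/σ_m = 0.848 × 26.82 / 17.31 = 1.3139
E(R_Galt) = R_f + β × MRP = 4.8257% + 1.3139 × 6.1905% = 12.96%

12.96%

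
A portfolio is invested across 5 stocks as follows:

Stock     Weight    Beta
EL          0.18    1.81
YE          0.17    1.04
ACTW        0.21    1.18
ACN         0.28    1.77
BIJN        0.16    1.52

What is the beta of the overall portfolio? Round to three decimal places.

β_P = Σ w_i β_i = 0.18×1.81 + 0.17×1.04 + 0.21×1.18 + 0.28×1.77 + 0.16×1.52 = 1.4892

1.489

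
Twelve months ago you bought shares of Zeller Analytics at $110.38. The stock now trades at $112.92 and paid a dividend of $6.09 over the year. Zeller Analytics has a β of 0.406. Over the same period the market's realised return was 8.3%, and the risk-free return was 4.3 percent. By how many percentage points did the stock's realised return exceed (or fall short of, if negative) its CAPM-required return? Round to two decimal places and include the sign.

Realised HPR = (P1 + D1 − P0) / P0 = (112.92 + 6.09 − 110.38) / 110.38 = 8.63 / 110.38 = 7.8184%
MRP = 8.3% − 4.3% = 4.00%
CAPM required = R_f + β·MRP = 4.3% + 0.406 × 4.0% = 5.9240%
α = realised − required = 7.8184% − 5.9240% = +1.89%

+1.89%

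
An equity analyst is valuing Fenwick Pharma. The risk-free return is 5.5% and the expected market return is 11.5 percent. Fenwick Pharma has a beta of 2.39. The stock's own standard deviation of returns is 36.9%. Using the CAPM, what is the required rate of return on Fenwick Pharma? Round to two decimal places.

19.84%

Market risk premium = E(R_m) − R_f = 11.5% − 5.5% = 6.00%
E(R) = R_f + β × MRP = 5.5% + 2.39 × 6.0% = 19.84%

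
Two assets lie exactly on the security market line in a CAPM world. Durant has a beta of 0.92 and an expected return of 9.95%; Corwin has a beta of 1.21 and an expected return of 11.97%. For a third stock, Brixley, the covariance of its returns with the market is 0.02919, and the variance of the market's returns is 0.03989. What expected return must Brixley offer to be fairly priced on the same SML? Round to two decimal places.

8.64%

MRP = (11.97% − 9.95%) / (1.21 − 0.92) = 6.9655%
R_f = 9.95% − 0.92 × 6.9655% = 3.5417%
β_Brixley = Cov / Var(R_m) = 0.02919 / 0.03989 = 0.7318
E(R_Brixley) = R_f + β × MRP = 3.5417% + 0.7318 × 6.9655% = 8.64%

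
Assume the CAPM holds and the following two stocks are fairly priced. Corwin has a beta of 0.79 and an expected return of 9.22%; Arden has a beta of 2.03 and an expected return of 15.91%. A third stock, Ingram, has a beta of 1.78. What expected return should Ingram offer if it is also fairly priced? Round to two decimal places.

MRP (SML slope) = (15.91% − 9.22%) / (2.03 − 0.79) = 6.69% / 1.24 = 5.3952%
R_f (intercept) = 9.22% − 0.79 × 5.3952% = 4.9578%
E(R_Ingram) = R_f + β × MRP = 4.9578% + 1.78 × 5.3952% = 14.56%

14.56%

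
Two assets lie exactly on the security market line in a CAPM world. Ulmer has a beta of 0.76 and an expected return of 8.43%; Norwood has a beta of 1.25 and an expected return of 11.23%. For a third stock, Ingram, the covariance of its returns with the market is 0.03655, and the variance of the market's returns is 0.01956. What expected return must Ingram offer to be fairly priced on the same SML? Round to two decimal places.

14.76%

MRP = (11.23% − 8.43%) / (1.25 − 0.76) = 5.7143%
R_f = 8.43% − 0.76 × 5.7143% = 4.0871%
β_Ingram = Cov / Var(R_m) = 0.03655 / 0.01956 = 1.8686
E(R_Ingram) = R_f + β × MRP = 4.0871% + 1.8686 × 5.7143% = 14.76%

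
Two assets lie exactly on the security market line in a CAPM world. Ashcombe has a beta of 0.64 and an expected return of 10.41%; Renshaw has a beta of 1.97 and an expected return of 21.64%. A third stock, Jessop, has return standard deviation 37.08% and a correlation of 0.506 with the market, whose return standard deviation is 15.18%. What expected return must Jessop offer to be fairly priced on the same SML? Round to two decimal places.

15.44%

MRP = (21.64% − 10.41%) / (1.97 − 0.64) = 8.4436%
R_f = 10.41% − 0.64 × 8.4436% = 5.0061%
β_Jessop = ρ·σ_i/σ_m = 0.506 × 37.08 / 15.18 = 1.2360
E(R_Jessop) = R_f + β × MRP = 5.0061% + 1.2360 × 8.4436% = 15.44%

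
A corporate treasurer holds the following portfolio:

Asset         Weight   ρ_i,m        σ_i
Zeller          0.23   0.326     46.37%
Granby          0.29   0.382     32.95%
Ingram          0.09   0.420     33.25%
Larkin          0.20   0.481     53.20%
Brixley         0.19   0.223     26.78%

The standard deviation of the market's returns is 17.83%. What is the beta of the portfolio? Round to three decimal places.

β_Zeller = 0.326 × 46.37% / 17.83% = 0.8478
β_Granby = 0.382 × 32.95% / 17.83% = 0.7059
β_Ingram = 0.420 × 33.25% / 17.83% = 0.7832
β_Larkin = 0.481 × 53.20% / 17.83% = 1.4352
β_Brixley = 0.223 × 26.78% / 17.83% = 0.3349
β_P = Σ w_i β_i = 0.23×0.8478 + 0.29×0.7059 + 0.09×0.7832 + 0.20×1.4352 + 0.19×0.3349 = 0.8209

0.821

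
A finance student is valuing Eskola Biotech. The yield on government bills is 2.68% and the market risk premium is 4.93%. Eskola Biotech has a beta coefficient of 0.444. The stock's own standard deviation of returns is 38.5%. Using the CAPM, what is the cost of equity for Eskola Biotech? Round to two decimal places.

E(R) = R_f + β × MRP = 2.68% + 0.444 × 4.93% = 4.87%

4.87%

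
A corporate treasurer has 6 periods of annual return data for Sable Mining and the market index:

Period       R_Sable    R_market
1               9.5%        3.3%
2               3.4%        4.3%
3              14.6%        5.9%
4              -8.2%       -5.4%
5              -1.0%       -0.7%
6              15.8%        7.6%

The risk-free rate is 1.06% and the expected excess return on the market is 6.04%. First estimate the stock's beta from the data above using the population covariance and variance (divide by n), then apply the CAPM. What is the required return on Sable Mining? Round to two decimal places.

Mean R_i = (9.5 + 3.4 + 14.6 − 8.2 − 1.0 + 15.8) / 6 = 5.6833%
Mean R_m = (3.3 + 4.3 + 5.9 − 5.4 − 0.7 + 7.6) / 6 = 2.5000%
Σ(R_i − R̄_i)(R_m − R̄_m) = 211.9200  ⇒  Cov = 211.9200 / 6 = 35.3200
Σ(R_m − R̄_m)² = 114.1000  ⇒  Var(R_m) = 114.1000 / 6 = 19.0167
β = Cov / Var(R_m) = 35.3200 / 19.0167 = 1.8573
E(R) = R_f + β × MRP = 1.06% + 1.8573 × 6.04% = 12.28%

12.28%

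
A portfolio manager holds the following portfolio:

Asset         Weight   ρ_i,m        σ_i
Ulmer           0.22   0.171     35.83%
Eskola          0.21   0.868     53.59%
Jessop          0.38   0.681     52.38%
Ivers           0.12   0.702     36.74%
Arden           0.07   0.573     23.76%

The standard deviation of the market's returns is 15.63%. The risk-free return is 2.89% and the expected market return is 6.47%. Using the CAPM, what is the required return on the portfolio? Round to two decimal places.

β_Ulmer = 0.171 × 35.83% / 15.63% = 0.3920
β_Eskola = 0.868 × 53.59% / 15.63% = 2.9761
β_Jessop = 0.681 × 52.38% / 15.63% = 2.2822
β_Ivers = 0.702 × 36.74% / 15.63% = 1.6501
β_Arden = 0.573 × 23.76% / 15.63% = 0.8710
β_P = Σ w_i β_i = 0.22×0.3920 + 0.21×2.9761 + 0.38×2.2822 + 0.12×1.6501 + 0.07×0.8710 = 1.8374
MRP = 6.47% − 2.89% = 3.58%
E(R_P) = R_f + β_P × MRP = 2.89% + 1.8374 × 3.58% = 9.47%

9.47%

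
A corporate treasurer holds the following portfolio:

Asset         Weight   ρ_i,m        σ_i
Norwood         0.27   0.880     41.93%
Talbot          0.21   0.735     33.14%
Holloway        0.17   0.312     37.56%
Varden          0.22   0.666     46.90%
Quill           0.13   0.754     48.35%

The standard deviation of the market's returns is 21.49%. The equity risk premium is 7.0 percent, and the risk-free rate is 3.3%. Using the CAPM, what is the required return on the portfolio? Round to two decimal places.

12.64%

β_Norwood = 0.880 × 41.93% / 21.49% = 1.7170
β_Talbot = 0.735 × 33.14% / 21.49% = 1.1335
β_Holloway = 0.312 × 37.56% / 21.49% = 0.5453
β_Varden = 0.666 × 46.90% / 21.49% = 1.4535
β_Quill = 0.754 × 48.35% / 21.49% = 1.6964
β_P = Σ w_i β_i = 0.27×1.7170 + 0.21×1.1335 + 0.17×0.5453 + 0.22×1.4535 + 0.13×1.6964 = 1.3346
E(R_P) = R_f + β_P × MRP = 3.3% + 1.3346 × 7.0% = 12.64%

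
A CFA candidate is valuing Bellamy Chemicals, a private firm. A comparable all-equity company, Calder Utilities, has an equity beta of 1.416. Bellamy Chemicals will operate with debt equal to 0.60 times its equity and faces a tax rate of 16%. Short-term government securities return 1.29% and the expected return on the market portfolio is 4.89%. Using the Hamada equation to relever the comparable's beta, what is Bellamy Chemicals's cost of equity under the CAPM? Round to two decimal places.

β_L = β_U × [1 + (1 − t)(D/E)] = 1.416 × [1 + (1 − 0.16) × 0.60]
    = 1.416 × [1 + 0.84 × 0.60] = 1.416 × 1.5040 = 2.1297
MRP = 4.89% − 1.29% = 3.60%
E(R) = R_f + β_L × MRP = 1.29% + 2.1297 × 3.60% = 8.96%

8.96%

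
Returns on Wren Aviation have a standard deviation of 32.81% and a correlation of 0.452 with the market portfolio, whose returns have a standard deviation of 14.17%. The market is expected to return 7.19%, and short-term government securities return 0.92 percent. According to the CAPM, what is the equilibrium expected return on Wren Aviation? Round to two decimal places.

7.48%

β = ρ × σ_i / σ_m = 0.452 × 32.81% / 14.17% = 1.0466
MRP = 7.19% − 0.92% = 6.27%
E(R) = 0.92% + 1.0466 × 6.27% = 7.48%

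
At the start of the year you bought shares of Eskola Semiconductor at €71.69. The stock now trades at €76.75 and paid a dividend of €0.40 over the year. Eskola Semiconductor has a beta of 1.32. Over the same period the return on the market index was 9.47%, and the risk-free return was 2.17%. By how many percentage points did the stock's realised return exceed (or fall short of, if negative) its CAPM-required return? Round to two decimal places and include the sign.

-4.19%

Realised HPR = (P1 + D1 − P0) / P0 = (76.75 + 0.40 − 71.69) / 71.69 = 5.46 / 71.69 = 7.6161%
MRP = 9.47% − 2.17% = 7.30%
CAPM required = R_f + β·MRP = 2.17% + 1.32 × 7.30% = 11.8060%
α = realised − required = 7.6161% − 11.8060% = -4.19%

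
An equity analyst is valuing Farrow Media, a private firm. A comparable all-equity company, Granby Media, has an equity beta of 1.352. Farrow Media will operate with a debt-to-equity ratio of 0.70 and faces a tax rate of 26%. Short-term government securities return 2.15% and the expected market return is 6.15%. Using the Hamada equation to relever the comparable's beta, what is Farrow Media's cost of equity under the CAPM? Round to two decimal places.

β_L = β_U × [1 + (1 − t)(D/E)] = 1.352 × [1 + (1 − 0.26) × 0.70]
    = 1.352 × [1 + 0.74 × 0.70] = 1.352 × 1.5180 = 2.0523
MRP = 6.15% − 2.15% = 4.00%
E(R) = R_f + β_L × MRP = 2.15% + 2.0523 × 4.00% = 10.36%

10.36%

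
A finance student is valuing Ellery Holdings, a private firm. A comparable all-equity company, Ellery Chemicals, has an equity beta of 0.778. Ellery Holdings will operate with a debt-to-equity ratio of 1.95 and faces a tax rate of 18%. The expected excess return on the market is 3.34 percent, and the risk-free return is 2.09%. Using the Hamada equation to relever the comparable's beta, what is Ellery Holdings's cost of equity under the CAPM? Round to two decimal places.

β_L = β_U × [1 + (1 − t)(D/E)] = 0.778 × [1 + (1 − 0.18) × 1.95]
    = 0.778 × [1 + 0.82 × 1.95] = 0.778 × 2.5990 = 2.0220
E(R) = R_f + β_L × MRP = 2.09% + 2.0220 × 3.34% = 8.84%

8.84%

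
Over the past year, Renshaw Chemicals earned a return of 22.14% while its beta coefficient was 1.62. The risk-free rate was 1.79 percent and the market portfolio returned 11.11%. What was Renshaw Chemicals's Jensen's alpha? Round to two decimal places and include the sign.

+5.25%

Market excess return = 11.11% − 1.79% = 9.32%
CAPM benchmark = R_f + β(R_m − R_f) = 1.79% + 1.62 × 9.32% = 16.8884%
α = actual − benchmark = 22.14% − 16.8884% = +5.25%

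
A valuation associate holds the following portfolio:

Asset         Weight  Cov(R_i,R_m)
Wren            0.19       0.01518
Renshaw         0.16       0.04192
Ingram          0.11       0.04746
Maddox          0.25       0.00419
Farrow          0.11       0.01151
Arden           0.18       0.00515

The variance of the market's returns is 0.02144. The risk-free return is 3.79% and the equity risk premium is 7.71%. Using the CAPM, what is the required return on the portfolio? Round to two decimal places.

β_Wren = 0.01518 / 0.02144 = 0.7080
β_Renshaw = 0.04192 / 0.02144 = 1.9552
β_Ingram = 0.04746 / 0.02144 = 2.2136
β_Maddox = 0.00419 / 0.02144 = 0.1954
β_Farrow = 0.01151 / 0.02144 = 0.5368
β_Arden = 0.00515 / 0.02144 = 0.2402
β_P = Σ w_i β_i = 0.19×0.7080 + 0.16×1.9552 + 0.11×2.2136 + 0.25×0.1954 + 0.11×0.5368 + 0.18×0.2402 = 0.8420
E(R_P) = R_f + β_P × MRP = 3.79% + 0.8420 × 7.71% = 10.28%

10.28%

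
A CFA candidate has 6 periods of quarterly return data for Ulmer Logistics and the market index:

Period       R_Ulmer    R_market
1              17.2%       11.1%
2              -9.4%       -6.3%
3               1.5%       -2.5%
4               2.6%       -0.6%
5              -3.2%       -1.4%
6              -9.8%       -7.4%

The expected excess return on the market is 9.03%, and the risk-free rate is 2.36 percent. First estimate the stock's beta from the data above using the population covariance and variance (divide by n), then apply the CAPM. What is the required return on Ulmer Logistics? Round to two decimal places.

15.65%

Mean R_i = (17.2 − 9.4 + 1.5 + 2.6 − 3.2 − 9.8) / 6 = -0.1833%
Mean R_m = (11.1 − 6.3 − 2.5 − 0.6 − 1.4 − 7.4) / 6 = -1.1833%
Σ(R_i − R̄_i)(R_m − R̄_m) = 320.5283  ⇒  Cov = 320.5283 / 6 = 53.4214
Σ(R_m − R̄_m)² = 217.8283  ⇒  Var(R_m) = 217.8283 / 6 = 36.3047
β = Cov / Var(R_m) = 53.4214 / 36.3047 = 1.4715
E(R) = R_f + β × MRP = 2.36% + 1.4715 × 9.03% = 15.65%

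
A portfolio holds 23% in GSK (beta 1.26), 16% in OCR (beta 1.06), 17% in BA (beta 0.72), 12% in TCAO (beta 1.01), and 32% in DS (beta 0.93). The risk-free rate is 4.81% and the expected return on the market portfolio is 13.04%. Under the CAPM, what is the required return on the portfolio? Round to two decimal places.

13.04%

β_P = Σ w_i β_i = 0.23×1.26 + 0.16×1.06 + 0.17×0.72 + 0.12×1.01 + 0.32×0.93 = 1.0006
MRP = 13.04% − 4.81% = 8.23%
E(R_P) = R_f + β_P × MRP = 4.81% + 1.0006 × 8.23% = 13.04%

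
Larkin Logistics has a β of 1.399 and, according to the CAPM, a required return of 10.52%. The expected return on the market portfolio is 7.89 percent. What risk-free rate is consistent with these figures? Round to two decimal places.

E(R) = R_f + β(E(R_m) − R_f) = R_f(1 − β) + β·E(R_m)
10.52% = R_f × (1 − 1.399) + 1.399 × 7.89%
10.52% = R_f × -0.399 + 11.03811%
R_f = (10.52% − 11.03811%) / -0.399 = 1.30%

1.30%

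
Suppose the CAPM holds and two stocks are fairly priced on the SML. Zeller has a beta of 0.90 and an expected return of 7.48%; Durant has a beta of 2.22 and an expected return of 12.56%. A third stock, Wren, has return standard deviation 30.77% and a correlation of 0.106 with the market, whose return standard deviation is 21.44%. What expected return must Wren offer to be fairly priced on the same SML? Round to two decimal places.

MRP = (12.56% − 7.48%) / (2.22 − 0.90) = 3.8485%
R_f = 7.48% − 0.90 × 3.8485% = 4.0164%
β_Wren = ρ·σ_i/σ_m = 0.106 × 30.77 / 21.44 = 0.1521
E(R_Wren) = R_f + β × MRP = 4.0164% + 0.1521 × 3.8485% = 4.60%

4.60%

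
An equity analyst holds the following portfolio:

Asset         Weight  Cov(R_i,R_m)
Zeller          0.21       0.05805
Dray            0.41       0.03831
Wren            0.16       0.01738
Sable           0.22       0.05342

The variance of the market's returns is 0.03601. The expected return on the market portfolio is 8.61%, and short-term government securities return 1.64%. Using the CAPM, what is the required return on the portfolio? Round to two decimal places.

β_Zeller = 0.05805 / 0.03601 = 1.6121
β_Dray = 0.03831 / 0.03601 = 1.0639
β_Wren = 0.01738 / 0.03601 = 0.4826
β_Sable = 0.05342 / 0.03601 = 1.4835
β_P = Σ w_i β_i = 0.21×1.6121 + 0.41×1.0639 + 0.16×0.4826 + 0.22×1.4835 = 1.1783
MRP = 8.61% − 1.64% = 6.97%
E(R_P) = R_f + β_P × MRP = 1.64% + 1.1783 × 6.97% = 9.85%

9.85%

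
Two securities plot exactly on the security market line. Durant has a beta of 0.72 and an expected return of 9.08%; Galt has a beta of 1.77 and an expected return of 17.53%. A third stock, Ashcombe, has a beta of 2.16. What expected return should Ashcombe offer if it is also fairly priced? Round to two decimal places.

MRP (SML slope) = (17.53% − 9.08%) / (1.77 − 0.72) = 8.45% / 1.05 = 8.0476%
R_f (intercept) = 9.08% − 0.72 × 8.0476% = 3.2857%
E(R_Ashcombe) = R_f + β × MRP = 3.2857% + 2.16 × 8.0476% = 20.67%

20.67%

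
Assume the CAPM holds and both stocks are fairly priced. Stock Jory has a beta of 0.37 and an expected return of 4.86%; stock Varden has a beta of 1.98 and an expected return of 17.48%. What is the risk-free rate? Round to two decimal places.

1.96%

Both satisfy E(R) = R_f + β·MRP, so the slope of the SML is
MRP = (17.48% − 4.86%) / (1.98 − 0.37) = 12.62% / 1.61 = 7.8385%
R_f = E(R_Jory) − β_Jory·MRP = 4.86% − 0.37 × 7.8385% = 1.9598%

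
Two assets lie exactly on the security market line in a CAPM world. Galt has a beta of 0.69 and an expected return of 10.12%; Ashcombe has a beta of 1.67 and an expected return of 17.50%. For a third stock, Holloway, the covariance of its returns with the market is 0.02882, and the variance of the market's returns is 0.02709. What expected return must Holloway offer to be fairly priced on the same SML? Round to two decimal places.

MRP = (17.50% − 10.12%) / (1.67 − 0.69) = 7.5306%
R_f = 10.12% − 0.69 × 7.5306% = 4.9239%
β_Holloway = Cov / Var(R_m) = 0.02882 / 0.02709 = 1.0639
E(R_Holloway) = R_f + β × MRP = 4.9239% + 1.0639 × 7.5306% = 12.94%

12.94%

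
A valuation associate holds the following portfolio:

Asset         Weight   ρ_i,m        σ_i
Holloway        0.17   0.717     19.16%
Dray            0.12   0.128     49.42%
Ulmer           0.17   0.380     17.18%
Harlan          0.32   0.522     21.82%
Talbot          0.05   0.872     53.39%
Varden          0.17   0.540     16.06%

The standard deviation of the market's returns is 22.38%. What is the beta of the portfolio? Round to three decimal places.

0.521

β_Holloway = 0.717 × 19.16% / 22.38% = 0.6138
β_Dray = 0.128 × 49.42% / 22.38% = 0.2827
β_Ulmer = 0.380 × 17.18% / 22.38% = 0.2917
β_Harlan = 0.522 × 21.82% / 22.38% = 0.5089
β_Talbot = 0.872 × 53.39% / 22.38% = 2.0803
β_Varden = 0.540 × 16.06% / 22.38% = 0.3875
β_P = Σ w_i β_i = 0.17×0.6138 + 0.12×0.2827 + 0.17×0.2917 + 0.32×0.5089 + 0.05×2.0803 + 0.17×0.3875 = 0.5206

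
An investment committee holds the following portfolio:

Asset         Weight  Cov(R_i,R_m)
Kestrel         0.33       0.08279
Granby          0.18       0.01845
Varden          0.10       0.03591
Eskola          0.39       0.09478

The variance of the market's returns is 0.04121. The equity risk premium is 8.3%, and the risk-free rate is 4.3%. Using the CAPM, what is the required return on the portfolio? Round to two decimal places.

β_Kestrel = 0.08279 / 0.04121 = 2.0090
β_Granby = 0.01845 / 0.04121 = 0.4477
β_Varden = 0.03591 / 0.04121 = 0.8714
β_Eskola = 0.09478 / 0.04121 = 2.2999
β_P = Σ w_i β_i = 0.33×2.0090 + 0.18×0.4477 + 0.10×0.8714 + 0.39×2.2999 = 1.7277
E(R_P) = R_f + β_P × MRP = 4.3% + 1.7277 × 8.3% = 18.64%

18.64%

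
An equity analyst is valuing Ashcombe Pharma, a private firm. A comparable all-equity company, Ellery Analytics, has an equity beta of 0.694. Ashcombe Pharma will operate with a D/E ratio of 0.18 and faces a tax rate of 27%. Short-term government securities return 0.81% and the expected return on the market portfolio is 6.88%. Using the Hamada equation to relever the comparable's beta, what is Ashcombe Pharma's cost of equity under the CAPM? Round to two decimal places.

β_L = β_U × [1 + (1 − t)(D/E)] = 0.694 × [1 + (1 − 0.27) × 0.18]
    = 0.694 × [1 + 0.73 × 0.18] = 0.694 × 1.1314 = 0.7852
MRP = 6.88% − 0.81% = 6.07%
E(R) = R_f + β_L × MRP = 0.81% + 0.7852 × 6.07% = 5.58%

5.58%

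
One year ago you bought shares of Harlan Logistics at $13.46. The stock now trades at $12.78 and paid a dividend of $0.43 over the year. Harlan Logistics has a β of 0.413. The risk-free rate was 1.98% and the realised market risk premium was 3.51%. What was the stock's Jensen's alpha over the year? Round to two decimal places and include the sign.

Realised HPR = (P1 + D1 − P0) / P0 = (12.78 + 0.43 − 13.46) / 13.46 = -0.25 / 13.46 = -1.8574%
CAPM required = R_f + β·MRP = 1.98% + 0.413 × 3.51% = 3.42963%
α = realised − required = -1.8574% − 3.42963% = -5.29%

-5.29%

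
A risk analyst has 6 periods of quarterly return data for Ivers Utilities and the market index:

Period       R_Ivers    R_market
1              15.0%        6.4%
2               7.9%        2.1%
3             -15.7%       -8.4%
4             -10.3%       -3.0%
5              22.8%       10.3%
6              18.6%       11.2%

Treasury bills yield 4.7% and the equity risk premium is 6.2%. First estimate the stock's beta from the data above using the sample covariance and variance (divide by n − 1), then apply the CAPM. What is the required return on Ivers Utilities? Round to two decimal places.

Mean R_i = (15.0 + 7.9 − 15.7 − 10.3 + 22.8 + 18.6) / 6 = 6.3833%
Mean R_m = (6.4 + 2.1 − 8.4 − 3.0 + 10.3 + 11.2) / 6 = 3.1000%
Σ(R_i − R̄_i)(R_m − R̄_m) = 599.8000  ⇒  Cov = 599.8000 / 5 = 119.9600
Σ(R_m − R̄_m)² = 298.8000  ⇒  Var(R_m) = 298.8000 / 5 = 59.7600
β = Cov / Var(R_m) = 119.9600 / 59.7600 = 2.0074
E(R) = R_f + β × MRP = 4.7% + 2.0074 × 6.2% = 17.15%

17.15%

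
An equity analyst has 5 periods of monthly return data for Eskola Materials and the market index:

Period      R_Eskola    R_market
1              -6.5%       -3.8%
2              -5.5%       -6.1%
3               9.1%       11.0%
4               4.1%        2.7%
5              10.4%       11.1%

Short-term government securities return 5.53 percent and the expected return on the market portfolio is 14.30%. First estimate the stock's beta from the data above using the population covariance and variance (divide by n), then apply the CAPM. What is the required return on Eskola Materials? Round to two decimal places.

Mean R_i = (-6.5 − 5.5 + 9.1 + 4.1 + 10.4) / 5 = 2.3200%
Mean R_m = (-3.8 − 6.1 + 11.0 + 2.7 + 11.1) / 5 = 2.9800%
Σ(R_i − R̄_i)(R_m − R̄_m) = 250.2920  ⇒  Cov = 250.2920 / 5 = 50.0584
Σ(R_m − R̄_m)² = 258.7480  ⇒  Var(R_m) = 258.7480 / 5 = 51.7496
β = Cov / Var(R_m) = 50.0584 / 51.7496 = 0.9673
MRP = 14.30% − 5.53% = 8.77%
E(R) = R_f + β × MRP = 5.53% + 0.9673 × 8.77% = 14.01%

14.01%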